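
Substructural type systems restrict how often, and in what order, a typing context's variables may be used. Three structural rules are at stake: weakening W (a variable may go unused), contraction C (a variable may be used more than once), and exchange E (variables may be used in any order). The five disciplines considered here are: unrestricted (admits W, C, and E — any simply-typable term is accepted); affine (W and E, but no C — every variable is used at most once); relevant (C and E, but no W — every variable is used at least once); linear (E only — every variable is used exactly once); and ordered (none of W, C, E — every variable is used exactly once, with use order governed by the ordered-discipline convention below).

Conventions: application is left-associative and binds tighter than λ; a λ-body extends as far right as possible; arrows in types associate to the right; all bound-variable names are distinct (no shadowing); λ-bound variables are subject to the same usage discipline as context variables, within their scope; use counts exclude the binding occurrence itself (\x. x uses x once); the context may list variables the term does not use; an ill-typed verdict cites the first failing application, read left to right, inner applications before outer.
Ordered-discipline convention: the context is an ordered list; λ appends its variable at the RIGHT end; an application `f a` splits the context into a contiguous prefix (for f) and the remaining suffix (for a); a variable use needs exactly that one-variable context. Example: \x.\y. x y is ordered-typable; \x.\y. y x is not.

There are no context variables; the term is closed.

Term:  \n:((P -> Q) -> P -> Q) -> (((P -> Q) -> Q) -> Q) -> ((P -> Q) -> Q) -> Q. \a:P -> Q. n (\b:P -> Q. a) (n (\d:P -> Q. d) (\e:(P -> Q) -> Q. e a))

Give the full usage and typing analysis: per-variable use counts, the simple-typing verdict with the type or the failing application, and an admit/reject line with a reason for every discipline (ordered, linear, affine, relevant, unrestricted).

usage: n (λ-bound)=2; a (λ-bound)=2; b (λ-bound)=0; d (λ-bound)=1; e (λ-bound)=1
use order (left to right): n, a, n, d, e, a
typing: ✓ — (((P -> Q) -> P -> Q) -> (((P -> Q) -> Q) -> Q) -> ((P -> Q) -> Q) -> Q) -> (P -> Q) -> ((P -> Q) -> Q) -> Q
ordered: ✗ — n ×2, a ×2 used more than once (contraction); b left unused
linear: ✗ — n ×2, a ×2 used more than once (contraction); b left unused
affine: ✗ — n ×2, a ×2 used more than once (contraction)
relevant: ✗ — b left unused
unrestricted: ✓ — well-typed at (((P -> Q) -> P -> Q) -> (((P -> Q) -> Q) -> Q) -> ((P -> Q) -> Q) -> Q) -> (P -> Q) -> ((P -> Q) -> Q) -> Q; no restrictions here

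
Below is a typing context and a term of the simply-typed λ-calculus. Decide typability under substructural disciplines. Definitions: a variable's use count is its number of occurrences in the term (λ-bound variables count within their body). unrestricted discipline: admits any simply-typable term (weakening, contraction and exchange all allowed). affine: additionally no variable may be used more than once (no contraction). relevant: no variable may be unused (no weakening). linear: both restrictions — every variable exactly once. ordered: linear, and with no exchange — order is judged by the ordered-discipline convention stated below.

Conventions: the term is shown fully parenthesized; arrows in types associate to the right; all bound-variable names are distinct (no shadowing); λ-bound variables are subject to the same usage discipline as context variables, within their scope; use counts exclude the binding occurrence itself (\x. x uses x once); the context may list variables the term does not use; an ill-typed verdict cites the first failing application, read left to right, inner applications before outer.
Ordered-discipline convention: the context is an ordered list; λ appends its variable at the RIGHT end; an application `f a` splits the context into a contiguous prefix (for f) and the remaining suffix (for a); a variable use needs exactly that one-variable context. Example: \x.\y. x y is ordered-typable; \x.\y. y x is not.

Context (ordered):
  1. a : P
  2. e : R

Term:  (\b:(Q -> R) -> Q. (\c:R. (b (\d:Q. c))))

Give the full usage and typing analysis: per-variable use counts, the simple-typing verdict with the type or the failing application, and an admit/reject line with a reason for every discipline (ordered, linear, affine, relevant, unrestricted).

counts: a: 0×; e: 0×; b (λ-bound): 1×; c (λ-bound): 1×; d (λ-bound): 0×
use order (left to right): b, c
typing: ✓ — ((Q -> R) -> Q) -> R -> Q
ordered ✗ (needs weakening: a, e, d unused)
linear ✗ (needs weakening: a, e, d unused)
affine ✓ (no duplicate uses among a, e, b, c, d)
relevant ✗ (needs weakening: a, e, d unused)
unrestricted ✓ (simply typable at ((Q -> R) -> Q) -> R -> Q; W, C, E all held)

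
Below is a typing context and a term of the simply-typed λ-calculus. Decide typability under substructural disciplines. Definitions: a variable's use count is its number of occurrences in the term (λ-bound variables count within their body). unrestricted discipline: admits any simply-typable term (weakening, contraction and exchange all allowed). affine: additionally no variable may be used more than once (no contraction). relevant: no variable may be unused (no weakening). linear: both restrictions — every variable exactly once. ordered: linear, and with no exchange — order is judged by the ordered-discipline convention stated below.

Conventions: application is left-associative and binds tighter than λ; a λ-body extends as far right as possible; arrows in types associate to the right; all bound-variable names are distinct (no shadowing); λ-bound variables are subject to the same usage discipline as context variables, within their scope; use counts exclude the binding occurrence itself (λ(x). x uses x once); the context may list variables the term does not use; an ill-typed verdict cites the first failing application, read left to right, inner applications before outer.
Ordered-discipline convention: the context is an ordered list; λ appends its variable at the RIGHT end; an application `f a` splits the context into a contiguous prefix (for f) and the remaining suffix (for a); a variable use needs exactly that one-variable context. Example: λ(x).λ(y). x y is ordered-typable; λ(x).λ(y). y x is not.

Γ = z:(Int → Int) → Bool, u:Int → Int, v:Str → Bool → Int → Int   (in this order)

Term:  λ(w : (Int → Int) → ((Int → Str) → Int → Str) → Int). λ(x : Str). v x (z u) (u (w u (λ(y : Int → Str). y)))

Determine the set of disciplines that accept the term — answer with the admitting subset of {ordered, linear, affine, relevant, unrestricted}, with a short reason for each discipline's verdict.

accepted by: relevant, unrestricted
use counts: z=1; u=3; v=1; w (λ-bound)=1; x (λ-bound)=1; y (λ-bound)=1
uses in reading order: v, x, z, u, u, w, u, y
typing: well-typed at ((Int → Int) → ((Int → Str) → Int → Str) → Int) → Str → Int
ordered: ✗, repeated use of u ×3
linear: ✗, repeated use of u ×3
affine: ✗, repeated use of u ×3
relevant: ✓, none of z, u, v, w, x, y goes unused
unrestricted: ✓, typability at ((Int → Int) → ((Int → Str) → Int → Str) → Int) → Str → Int is all that's needed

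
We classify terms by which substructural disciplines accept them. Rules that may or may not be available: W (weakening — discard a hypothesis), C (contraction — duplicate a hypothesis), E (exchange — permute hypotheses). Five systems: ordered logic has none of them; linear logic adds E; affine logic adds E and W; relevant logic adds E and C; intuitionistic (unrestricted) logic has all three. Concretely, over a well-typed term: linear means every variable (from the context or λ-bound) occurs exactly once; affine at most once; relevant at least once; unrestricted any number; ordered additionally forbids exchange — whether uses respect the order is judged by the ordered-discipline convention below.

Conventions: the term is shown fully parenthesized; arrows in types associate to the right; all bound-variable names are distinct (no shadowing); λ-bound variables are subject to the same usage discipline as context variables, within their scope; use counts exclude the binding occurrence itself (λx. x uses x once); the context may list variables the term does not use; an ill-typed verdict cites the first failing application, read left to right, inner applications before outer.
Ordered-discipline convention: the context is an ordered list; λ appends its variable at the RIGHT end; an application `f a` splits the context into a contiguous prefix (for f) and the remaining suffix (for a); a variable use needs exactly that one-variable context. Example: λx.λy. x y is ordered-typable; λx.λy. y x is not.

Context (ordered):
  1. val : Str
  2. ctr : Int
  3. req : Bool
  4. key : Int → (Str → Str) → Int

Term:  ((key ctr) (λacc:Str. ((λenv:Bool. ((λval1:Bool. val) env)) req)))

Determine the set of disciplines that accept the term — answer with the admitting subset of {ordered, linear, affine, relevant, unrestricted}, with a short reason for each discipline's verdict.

admitted in: affine, unrestricted
variable uses: val: 1, ctr: 1, req: 1, key: 1, acc (bound): 0, env (bound): 1, val1 (bound): 0
left-to-right use order: key, ctr, val, env, req
typing: well-typed — term : Int
ordered: ✗, needs weakening: acc, val1 unused
linear: ✗, needs weakening: acc, val1 unused
affine: ✓, no duplicate uses among val, ctr, req, key, acc, env, val1
relevant: ✗, needs weakening: acc, val1 unused
unrestricted: ✓, typability at Int is all that's needed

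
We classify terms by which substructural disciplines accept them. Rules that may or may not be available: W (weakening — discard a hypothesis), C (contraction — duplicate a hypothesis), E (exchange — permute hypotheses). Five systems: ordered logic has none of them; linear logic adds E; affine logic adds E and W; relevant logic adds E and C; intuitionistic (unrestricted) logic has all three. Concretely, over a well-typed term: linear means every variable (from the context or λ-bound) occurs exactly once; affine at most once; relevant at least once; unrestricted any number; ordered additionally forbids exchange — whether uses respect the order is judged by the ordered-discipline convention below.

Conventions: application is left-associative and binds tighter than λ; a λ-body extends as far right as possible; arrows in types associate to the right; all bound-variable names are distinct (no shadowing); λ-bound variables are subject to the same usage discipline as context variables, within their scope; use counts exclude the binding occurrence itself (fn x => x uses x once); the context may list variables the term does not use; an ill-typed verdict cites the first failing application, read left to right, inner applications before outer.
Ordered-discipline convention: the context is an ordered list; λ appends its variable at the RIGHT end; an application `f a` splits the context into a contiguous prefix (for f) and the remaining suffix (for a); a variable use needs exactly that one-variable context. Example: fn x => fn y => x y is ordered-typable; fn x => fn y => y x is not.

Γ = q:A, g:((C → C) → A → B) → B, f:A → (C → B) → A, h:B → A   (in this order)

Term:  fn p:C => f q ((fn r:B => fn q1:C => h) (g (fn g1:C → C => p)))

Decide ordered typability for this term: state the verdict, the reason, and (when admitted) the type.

no — a type mismatch blocks all five
use counts: q ×1; g ×1; f ×1; h ×1; p [bound] ×1; r [bound] ×0; q1 [bound] ×0; g1 [bound] ×0
order of uses: f, q, h, g, p
typing: ill-typed: argument of type (C → C) → C where (C → C) → A → B is required
per-discipline verdicts: ordered ✗ | linear ✗ | affine ✗ | relevant ✗ | unrestricted ✗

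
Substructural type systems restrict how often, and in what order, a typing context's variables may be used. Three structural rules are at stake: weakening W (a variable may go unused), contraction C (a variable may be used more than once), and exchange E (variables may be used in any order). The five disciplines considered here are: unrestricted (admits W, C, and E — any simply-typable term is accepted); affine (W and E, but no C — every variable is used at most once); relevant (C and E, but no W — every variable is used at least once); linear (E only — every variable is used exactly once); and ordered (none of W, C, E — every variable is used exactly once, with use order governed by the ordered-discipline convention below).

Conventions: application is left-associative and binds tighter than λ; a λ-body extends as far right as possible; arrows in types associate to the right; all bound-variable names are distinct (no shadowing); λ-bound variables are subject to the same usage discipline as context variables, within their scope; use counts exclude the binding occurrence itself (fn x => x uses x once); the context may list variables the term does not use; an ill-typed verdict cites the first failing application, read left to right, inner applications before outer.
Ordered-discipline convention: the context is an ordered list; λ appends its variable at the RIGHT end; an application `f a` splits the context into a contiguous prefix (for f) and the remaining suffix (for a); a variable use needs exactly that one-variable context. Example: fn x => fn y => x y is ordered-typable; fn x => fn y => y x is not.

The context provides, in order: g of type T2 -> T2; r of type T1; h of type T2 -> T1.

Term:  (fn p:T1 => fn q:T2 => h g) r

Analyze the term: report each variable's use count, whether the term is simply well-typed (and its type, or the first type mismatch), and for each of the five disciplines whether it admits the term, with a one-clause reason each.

use counts: g=1, r=1, h=1, p (λ-bound)=0, q (λ-bound)=0
use order (left to right): h, g, r
typing: ill-typed: argument of type T2 -> T2 where T2 is required
ordered: ✗, the type mismatch rejects it
linear: ✗, not simply typable
affine: ✗, fails simple typing
relevant: ✗, a type mismatch blocks all five
unrestricted: ✗, the type mismatch rejects it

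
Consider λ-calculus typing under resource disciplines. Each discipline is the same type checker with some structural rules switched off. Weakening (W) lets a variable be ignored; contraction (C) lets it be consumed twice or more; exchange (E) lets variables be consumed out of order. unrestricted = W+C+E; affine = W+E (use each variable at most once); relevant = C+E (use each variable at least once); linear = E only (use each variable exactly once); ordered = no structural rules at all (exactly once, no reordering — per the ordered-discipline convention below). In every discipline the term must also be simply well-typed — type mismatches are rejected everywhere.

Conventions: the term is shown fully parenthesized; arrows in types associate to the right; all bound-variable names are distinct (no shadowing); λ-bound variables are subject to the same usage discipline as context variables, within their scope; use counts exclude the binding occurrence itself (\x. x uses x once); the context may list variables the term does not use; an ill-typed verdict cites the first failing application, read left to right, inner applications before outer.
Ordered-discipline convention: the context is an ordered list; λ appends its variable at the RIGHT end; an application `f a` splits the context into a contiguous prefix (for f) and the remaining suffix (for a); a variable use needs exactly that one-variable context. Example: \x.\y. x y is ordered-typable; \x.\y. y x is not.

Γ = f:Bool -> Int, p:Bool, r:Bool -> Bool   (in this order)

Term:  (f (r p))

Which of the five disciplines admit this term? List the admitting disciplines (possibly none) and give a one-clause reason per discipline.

admitted by: linear, affine, relevant, unrestricted
use counts: f ×1; p ×1; r ×1
order of uses: f, r, p
typing: the term checks, with type Int
ordered: ✗ — no contiguous prefix/suffix split fits f, r, p
linear: ✓ — exactly-once usage across f, p, r
affine: ✓ — at most one use each (f, p, r)
relevant: ✓ — every one of f, p, r appears
unrestricted: ✓ — typability at Int is all that's needed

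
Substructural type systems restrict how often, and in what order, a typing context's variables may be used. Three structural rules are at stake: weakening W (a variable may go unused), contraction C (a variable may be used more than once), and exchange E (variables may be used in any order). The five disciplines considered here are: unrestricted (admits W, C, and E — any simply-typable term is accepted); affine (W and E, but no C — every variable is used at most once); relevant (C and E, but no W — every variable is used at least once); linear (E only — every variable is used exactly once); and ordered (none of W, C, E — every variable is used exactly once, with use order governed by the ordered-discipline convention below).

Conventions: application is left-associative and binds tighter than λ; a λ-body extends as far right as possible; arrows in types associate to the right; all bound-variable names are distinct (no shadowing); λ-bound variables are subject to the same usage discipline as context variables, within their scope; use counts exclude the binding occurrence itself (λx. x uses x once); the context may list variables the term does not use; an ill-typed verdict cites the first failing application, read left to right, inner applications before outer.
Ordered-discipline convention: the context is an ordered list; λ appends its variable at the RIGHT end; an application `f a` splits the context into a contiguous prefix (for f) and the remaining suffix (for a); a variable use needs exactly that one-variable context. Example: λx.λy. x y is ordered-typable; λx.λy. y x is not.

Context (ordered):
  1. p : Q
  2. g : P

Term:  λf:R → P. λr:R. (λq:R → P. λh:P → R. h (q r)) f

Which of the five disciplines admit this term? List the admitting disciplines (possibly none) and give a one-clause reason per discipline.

admitted by: affine, unrestricted
usage: p: 0×, g: 0×, f [bound]: 1×, r [bound]: 1×, q [bound]: 1×, h [bound]: 1×
left-to-right use order: h, q, r, f
typing: well-typed — term : (R → P) → R → (P → R) → R
ordered ✗ (unused: p, g — weakening required)
linear ✗ (unused: p, g — weakening required)
affine ✓ (none of p, g, f, r, q, h used more than once)
relevant ✗ (unused: p, g — weakening required)
unrestricted ✓ (well-typed at (R → P) → R → (P → R) → R; no restrictions here)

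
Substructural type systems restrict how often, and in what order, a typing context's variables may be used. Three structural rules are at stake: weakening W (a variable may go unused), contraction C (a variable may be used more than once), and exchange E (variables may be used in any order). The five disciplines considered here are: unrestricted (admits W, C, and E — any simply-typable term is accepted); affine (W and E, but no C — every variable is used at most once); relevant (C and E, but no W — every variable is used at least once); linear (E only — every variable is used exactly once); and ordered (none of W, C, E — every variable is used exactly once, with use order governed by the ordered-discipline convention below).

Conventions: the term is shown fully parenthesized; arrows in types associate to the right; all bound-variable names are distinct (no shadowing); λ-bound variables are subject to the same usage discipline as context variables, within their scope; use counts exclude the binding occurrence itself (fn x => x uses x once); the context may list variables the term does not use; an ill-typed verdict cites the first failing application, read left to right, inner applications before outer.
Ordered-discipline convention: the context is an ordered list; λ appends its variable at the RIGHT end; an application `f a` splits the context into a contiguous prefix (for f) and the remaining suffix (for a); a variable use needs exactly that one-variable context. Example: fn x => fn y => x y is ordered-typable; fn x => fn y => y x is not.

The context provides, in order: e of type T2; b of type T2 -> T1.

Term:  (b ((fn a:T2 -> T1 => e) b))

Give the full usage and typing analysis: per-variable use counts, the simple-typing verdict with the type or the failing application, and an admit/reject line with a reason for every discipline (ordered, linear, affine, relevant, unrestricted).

usage: e: 1, b: 2, a (bound): 0
order of uses: b, e, b
typing: ✓ — T1
ordered: ✗, b ×2 used more than once (contraction); needs weakening: a unused
linear: ✗, b ×2 used more than once (contraction); needs weakening: a unused
affine: ✗, b ×2 used more than once (contraction)
relevant: ✗, needs weakening: a unused
unrestricted: ✓, simply typable at T1; W, C, E all held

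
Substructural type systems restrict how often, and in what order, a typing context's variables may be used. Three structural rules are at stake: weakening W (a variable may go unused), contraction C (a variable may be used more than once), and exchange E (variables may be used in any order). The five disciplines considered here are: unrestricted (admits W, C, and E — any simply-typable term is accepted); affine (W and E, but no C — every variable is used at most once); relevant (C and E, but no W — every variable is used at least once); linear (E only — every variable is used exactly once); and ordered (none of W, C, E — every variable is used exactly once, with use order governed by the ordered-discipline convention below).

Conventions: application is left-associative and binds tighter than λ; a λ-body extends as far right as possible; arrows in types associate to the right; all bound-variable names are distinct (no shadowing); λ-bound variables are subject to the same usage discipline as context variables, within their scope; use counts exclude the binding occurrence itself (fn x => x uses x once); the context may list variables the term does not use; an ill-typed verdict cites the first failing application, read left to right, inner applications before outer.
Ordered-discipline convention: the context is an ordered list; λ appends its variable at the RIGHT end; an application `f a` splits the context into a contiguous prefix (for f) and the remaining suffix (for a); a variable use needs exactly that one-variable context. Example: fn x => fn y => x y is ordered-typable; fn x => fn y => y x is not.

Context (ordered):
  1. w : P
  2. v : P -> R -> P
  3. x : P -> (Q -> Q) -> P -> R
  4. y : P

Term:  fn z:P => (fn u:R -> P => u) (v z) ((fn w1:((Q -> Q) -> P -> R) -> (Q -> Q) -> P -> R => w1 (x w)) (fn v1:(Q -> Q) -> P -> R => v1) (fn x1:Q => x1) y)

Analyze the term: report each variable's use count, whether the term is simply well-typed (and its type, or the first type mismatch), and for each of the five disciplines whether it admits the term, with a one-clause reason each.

usage: w=1; v=1; x=1; y=1; z (bound)=1; u (bound)=1; w1 (bound)=1; v1 (bound)=1; x1 (bound)=1
uses in reading order: u, v, z, w1, x, w, v1, x1, y
typing: the term checks, with type P -> P
ordered ✗ (no contiguous prefix/suffix split fits u, v, z, w1, x, w, v1, x1, y)
linear ✓ (single use per variable (w, v, x, y, z, u, w1, v1, x1))
affine ✓ (w, v, x, y, z, u, w1, v1, x1: no repeats, contraction unneeded)
relevant ✓ (every one of w, v, x, y, z, u, w1, v1, x1 appears)
unrestricted ✓ (well-typed at P -> P; no restrictions here)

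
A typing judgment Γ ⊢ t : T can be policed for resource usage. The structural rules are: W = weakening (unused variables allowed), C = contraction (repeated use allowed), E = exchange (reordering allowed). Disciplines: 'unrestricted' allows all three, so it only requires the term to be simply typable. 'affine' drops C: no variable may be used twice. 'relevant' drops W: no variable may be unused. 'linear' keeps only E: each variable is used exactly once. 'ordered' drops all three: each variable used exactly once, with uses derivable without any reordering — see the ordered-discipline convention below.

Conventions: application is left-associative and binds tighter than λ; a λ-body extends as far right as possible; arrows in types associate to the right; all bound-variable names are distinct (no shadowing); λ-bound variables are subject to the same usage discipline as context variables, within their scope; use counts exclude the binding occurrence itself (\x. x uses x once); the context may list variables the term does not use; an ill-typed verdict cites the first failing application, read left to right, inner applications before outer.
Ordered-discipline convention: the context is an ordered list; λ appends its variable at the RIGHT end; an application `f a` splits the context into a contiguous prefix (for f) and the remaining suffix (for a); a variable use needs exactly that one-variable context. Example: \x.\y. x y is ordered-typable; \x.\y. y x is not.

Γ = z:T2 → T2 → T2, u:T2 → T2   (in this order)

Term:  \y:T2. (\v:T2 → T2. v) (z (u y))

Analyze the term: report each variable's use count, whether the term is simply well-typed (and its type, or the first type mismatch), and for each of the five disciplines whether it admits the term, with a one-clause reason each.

use counts: z: 1×; u: 1×; y (bound): 1×; v (bound): 1×
uses in reading order: v, z, u, y
typing: well-typed at T2 → T2 → T2
ordered: ✓, single-use (z, u, y, v), ordered derivation ok
linear: ✓, each of z, u, y, v used exactly once
affine: ✓, none of z, u, y, v used more than once
relevant: ✓, at least one use each (z, u, y, v)
unrestricted: ✓, well-typed at T2 → T2 → T2; no restrictions here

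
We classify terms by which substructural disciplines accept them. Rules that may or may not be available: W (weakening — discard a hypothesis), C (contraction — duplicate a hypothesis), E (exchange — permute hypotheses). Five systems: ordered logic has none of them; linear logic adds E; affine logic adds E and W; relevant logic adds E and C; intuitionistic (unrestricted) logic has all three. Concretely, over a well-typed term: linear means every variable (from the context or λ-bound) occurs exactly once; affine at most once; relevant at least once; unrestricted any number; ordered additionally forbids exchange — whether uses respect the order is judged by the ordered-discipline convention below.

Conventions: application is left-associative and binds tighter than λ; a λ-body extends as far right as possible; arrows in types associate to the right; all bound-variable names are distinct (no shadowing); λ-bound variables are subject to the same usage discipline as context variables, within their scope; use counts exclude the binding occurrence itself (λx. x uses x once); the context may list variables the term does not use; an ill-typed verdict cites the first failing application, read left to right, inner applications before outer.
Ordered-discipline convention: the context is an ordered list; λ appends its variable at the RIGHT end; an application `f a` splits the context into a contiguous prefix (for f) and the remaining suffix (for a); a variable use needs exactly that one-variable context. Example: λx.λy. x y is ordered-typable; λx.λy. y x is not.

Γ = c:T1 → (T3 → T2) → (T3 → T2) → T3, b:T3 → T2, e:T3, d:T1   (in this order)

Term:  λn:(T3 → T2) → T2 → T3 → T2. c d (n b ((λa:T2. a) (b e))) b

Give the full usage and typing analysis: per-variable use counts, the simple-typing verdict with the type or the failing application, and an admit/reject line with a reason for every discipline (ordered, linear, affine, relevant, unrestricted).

use counts: c=1; b=3; e=1; d=1; n (bound)=1; a (bound)=1
use order (left to right): c, d, n, b, a, b, e, b
typing: well-typed — term : ((T3 → T2) → T2 → T3 → T2) → T3
ordered: ✗ — b ×3 used more than once (contraction)
linear: ✗ — b ×3 used more than once (contraction)
affine: ✗ — b ×3 used more than once (contraction)
relevant: ✓ — every one of c, b, e, d, n, a appears
unrestricted: ✓ — simply typable at ((T3 → T2) → T2 → T3 → T2) → T3; W, C, E all held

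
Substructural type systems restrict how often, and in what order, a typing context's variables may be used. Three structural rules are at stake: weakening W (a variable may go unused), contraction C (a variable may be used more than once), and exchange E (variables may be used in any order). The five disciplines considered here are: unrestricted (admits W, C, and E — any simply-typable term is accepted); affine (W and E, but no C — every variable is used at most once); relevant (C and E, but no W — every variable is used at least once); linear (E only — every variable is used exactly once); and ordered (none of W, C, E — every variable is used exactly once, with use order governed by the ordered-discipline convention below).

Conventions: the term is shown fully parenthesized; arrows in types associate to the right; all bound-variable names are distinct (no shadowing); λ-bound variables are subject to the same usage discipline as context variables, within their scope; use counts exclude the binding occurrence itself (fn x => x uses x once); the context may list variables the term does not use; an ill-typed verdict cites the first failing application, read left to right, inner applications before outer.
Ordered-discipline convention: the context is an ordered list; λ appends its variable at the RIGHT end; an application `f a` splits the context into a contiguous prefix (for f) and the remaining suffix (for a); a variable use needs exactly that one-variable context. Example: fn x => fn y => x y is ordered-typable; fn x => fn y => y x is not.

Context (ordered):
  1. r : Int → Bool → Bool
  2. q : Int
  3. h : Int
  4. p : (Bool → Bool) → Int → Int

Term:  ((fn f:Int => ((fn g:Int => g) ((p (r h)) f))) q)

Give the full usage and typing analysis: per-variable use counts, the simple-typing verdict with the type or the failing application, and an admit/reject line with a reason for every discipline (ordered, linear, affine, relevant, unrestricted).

counts: r ×1; q ×1; h ×1; p ×1; f (λ-bound) ×1; g (λ-bound) ×1
use order (left to right): g, p, r, h, f, q
typing: well-typed — term : Int
ordered ✗ (needs exchange: uses follow g, p, r, h, f, q)
linear ✓ (r, q, h, p, f, g: one use apiece)
affine ✓ (at most one use each (r, q, h, p, f, g))
relevant ✓ (none of r, q, h, p, f, g goes unused)
unrestricted ✓ (typability at Int is all that's needed)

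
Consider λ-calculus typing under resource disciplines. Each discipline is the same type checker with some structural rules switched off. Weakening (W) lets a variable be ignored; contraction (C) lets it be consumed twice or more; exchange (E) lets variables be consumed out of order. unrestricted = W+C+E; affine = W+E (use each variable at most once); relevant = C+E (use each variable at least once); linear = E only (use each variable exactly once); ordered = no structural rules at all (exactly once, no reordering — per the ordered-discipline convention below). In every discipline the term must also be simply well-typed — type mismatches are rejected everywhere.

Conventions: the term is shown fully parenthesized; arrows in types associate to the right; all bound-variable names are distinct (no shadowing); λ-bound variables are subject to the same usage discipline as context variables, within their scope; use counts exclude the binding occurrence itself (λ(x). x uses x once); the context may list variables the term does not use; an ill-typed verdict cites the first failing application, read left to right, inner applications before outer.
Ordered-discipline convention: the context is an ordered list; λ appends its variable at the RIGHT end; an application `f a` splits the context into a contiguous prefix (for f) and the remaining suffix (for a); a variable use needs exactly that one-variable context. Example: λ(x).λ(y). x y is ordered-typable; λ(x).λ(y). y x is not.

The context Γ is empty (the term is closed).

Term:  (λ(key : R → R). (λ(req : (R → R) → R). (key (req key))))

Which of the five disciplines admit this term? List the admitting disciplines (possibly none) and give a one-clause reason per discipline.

admitting disciplines: relevant, unrestricted
usage: key [bound] ×2; req [bound] ×1
use order (left to right): key, req, key
typing: ✓ — (R → R) → ((R → R) → R) → R
ordered: ✗ — repeated use of key ×2
linear: ✗ — repeated use of key ×2
affine: ✗ — repeated use of key ×2
relevant: ✓ — every one of key, req appears
unrestricted: ✓ — simply typable at (R → R) → ((R → R) → R) → R; W, C, E all held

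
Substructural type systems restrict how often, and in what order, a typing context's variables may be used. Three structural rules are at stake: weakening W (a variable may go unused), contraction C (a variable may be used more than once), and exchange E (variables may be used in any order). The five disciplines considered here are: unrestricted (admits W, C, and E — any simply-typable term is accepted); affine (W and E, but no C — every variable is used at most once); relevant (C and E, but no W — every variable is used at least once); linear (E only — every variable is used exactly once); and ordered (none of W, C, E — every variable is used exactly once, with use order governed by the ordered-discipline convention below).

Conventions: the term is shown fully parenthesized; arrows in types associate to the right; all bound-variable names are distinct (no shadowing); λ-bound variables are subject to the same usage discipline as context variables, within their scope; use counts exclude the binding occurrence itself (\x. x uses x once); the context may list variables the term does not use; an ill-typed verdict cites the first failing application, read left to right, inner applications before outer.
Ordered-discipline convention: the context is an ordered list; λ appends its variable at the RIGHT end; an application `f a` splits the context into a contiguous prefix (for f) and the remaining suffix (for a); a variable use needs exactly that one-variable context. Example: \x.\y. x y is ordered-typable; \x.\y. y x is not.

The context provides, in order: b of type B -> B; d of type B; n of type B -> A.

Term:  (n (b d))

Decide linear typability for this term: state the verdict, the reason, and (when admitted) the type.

yes — single use per variable (b, d, n); term : A
use counts: b=1; d=1; n=1
order of uses: n, b, d
typing: well-typed at A
per-discipline verdicts: ordered ✗ | linear ✓ | affine ✓ | relevant ✓ | unrestricted ✓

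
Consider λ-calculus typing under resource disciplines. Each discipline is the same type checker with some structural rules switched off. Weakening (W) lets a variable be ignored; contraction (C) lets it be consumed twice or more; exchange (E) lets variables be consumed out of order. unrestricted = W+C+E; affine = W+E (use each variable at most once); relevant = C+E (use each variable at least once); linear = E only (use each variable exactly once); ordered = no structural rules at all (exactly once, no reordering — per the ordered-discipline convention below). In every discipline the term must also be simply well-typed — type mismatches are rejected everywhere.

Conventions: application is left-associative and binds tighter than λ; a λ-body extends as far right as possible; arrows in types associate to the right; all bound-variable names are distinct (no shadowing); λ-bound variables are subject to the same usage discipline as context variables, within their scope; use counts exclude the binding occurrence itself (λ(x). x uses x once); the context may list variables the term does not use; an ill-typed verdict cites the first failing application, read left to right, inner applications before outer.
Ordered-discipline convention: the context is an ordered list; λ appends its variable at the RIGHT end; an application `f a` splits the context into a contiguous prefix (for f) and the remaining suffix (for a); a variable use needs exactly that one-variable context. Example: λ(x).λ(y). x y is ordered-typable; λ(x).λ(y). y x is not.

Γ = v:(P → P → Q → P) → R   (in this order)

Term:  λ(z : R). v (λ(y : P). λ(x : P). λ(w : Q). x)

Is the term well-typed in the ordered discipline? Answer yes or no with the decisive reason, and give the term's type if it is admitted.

no — needs weakening: z, y, w unused
use counts: v: 1×, z (λ-bound): 0×, y (λ-bound): 0×, x (λ-bound): 1×, w (λ-bound): 0×
order of uses: v, x
typing: well-typed — term : R → R
all disciplines: ordered ✗ · linear ✗ · affine ✓ · relevant ✗ · unrestricted ✓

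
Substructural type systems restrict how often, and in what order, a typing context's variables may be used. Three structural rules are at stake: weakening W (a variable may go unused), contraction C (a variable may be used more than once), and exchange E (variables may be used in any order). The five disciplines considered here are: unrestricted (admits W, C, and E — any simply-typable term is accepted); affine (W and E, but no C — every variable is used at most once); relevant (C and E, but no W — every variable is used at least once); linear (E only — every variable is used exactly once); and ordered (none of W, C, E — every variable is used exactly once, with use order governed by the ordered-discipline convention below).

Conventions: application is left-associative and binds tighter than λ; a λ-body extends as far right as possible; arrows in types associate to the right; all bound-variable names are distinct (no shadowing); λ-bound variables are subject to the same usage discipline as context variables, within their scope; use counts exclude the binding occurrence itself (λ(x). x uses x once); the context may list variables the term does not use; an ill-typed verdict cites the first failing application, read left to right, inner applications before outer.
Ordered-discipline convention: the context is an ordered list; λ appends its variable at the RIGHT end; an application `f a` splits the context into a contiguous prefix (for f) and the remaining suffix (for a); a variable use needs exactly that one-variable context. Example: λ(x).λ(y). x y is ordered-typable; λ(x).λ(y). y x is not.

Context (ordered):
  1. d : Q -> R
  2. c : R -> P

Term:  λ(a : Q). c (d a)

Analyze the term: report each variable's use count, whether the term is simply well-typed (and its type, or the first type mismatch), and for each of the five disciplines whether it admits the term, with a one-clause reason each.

use counts: d: 1, c: 1, a (λ-bound): 1
order of uses: c, d, a
typing: well-typed at Q -> P
ordered ✗ (no contiguous prefix/suffix split fits c, d, a)
linear ✓ (d, c, a: one use apiece)
affine ✓ (d, c, a: no repeats, contraction unneeded)
relevant ✓ (every one of d, c, a appears)
unrestricted ✓ (typability at Q -> P is all that's needed)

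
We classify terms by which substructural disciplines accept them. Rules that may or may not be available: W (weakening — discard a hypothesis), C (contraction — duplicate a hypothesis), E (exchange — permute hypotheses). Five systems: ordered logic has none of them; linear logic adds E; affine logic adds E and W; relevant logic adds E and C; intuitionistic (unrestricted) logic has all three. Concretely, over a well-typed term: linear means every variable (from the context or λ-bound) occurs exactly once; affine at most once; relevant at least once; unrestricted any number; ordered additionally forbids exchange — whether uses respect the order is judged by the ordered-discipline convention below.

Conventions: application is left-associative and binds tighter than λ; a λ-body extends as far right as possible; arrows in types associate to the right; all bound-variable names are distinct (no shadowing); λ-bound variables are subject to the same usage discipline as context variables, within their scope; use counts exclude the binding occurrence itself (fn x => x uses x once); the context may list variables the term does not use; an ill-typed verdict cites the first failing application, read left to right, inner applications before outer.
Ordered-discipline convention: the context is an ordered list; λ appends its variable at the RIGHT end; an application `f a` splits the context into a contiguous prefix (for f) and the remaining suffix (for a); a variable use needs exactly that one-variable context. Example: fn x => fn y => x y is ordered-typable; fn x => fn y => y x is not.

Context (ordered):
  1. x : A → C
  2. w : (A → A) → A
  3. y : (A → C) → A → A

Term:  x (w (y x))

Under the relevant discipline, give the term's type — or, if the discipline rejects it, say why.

term : C
counts: x: 2; w: 1; y: 1
use order (left to right): x, w, y, x
typing: well-typed at C
summary: ordered ✗ | linear ✗ | affine ✗ | relevant ✓ | unrestricted ✓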